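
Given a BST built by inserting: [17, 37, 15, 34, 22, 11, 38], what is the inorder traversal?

Tree insertion order: [17, 37, 15, 34, 22, 11, 38]
Tree (level-order array): [17, 15, 37, 11, None, 34, 38, None, None, 22]
Inorder traversal: [11, 15, 17, 22, 34, 37, 38]


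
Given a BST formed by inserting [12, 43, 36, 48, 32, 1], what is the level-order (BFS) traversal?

Tree insertion order: [12, 43, 36, 48, 32, 1]
Tree (level-order array): [12, 1, 43, None, None, 36, 48, 32]
BFS from the root, enqueuing left then right child of each popped node:
  queue [12] -> pop 12, enqueue [1, 43], visited so far: [12]
  queue [1, 43] -> pop 1, enqueue [none], visited so far: [12, 1]
  queue [43] -> pop 43, enqueue [36, 48], visited so far: [12, 1, 43]
  queue [36, 48] -> pop 36, enqueue [32], visited so far: [12, 1, 43, 36]
  queue [48, 32] -> pop 48, enqueue [none], visited so far: [12, 1, 43, 36, 48]
  queue [32] -> pop 32, enqueue [none], visited so far: [12, 1, 43, 36, 48, 32]
Result: [12, 1, 43, 36, 48, 32]


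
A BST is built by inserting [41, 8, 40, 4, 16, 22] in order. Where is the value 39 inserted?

Starting tree (level order): [41, 8, None, 4, 40, None, None, 16, None, None, 22]
Insertion path: 41 -> 8 -> 40 -> 16 -> 22
Result: insert 39 as right child of 22
Final tree (level order): [41, 8, None, 4, 40, None, None, 16, None, None, 22, None, 39]


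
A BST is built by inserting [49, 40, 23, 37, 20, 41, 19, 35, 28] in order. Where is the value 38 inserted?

Starting tree (level order): [49, 40, None, 23, 41, 20, 37, None, None, 19, None, 35, None, None, None, 28]
Insertion path: 49 -> 40 -> 23 -> 37
Result: insert 38 as right child of 37
Final tree (level order): [49, 40, None, 23, 41, 20, 37, None, None, 19, None, 35, 38, None, None, 28]


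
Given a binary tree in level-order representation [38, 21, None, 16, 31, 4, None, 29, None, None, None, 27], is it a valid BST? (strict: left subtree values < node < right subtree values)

Level-order array: [38, 21, None, 16, 31, 4, None, 29, None, None, None, 27]
Validate using subtree bounds (lo, hi): at each node, require lo < value < hi,
then recurse left with hi=value and right with lo=value.
Preorder trace (stopping at first violation):
  at node 38 with bounds (-inf, +inf): OK
  at node 21 with bounds (-inf, 38): OK
  at node 16 with bounds (-inf, 21): OK
  at node 4 with bounds (-inf, 16): OK
  at node 31 with bounds (21, 38): OK
  at node 29 with bounds (21, 31): OK
  at node 27 with bounds (21, 29): OK
No violation found at any node.
Result: Valid BST


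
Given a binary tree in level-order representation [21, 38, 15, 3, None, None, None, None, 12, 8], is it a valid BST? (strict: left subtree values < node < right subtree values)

Level-order array: [21, 38, 15, 3, None, None, None, None, 12, 8]
Validate using subtree bounds (lo, hi): at each node, require lo < value < hi,
then recurse left with hi=value and right with lo=value.
Preorder trace (stopping at first violation):
  at node 21 with bounds (-inf, +inf): OK
  at node 38 with bounds (-inf, 21): VIOLATION
Node 38 violates its bound: not (-inf < 38 < 21).
Result: Not a valid BST


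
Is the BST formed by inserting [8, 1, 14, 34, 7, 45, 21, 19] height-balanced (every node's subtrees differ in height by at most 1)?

Tree (level-order array): [8, 1, 14, None, 7, None, 34, None, None, 21, 45, 19]
Definition: a tree is height-balanced if, at every node, |h(left) - h(right)| <= 1 (empty subtree has height -1).
Bottom-up per-node check:
  node 7: h_left=-1, h_right=-1, diff=0 [OK], height=0
  node 1: h_left=-1, h_right=0, diff=1 [OK], height=1
  node 19: h_left=-1, h_right=-1, diff=0 [OK], height=0
  node 21: h_left=0, h_right=-1, diff=1 [OK], height=1
  node 45: h_left=-1, h_right=-1, diff=0 [OK], height=0
  node 34: h_left=1, h_right=0, diff=1 [OK], height=2
  node 14: h_left=-1, h_right=2, diff=3 [FAIL (|-1-2|=3 > 1)], height=3
  node 8: h_left=1, h_right=3, diff=2 [FAIL (|1-3|=2 > 1)], height=4
Node 14 violates the condition: |-1 - 2| = 3 > 1.
Result: Not balanced


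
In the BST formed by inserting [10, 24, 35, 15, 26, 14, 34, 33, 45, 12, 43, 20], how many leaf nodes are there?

Tree built from: [10, 24, 35, 15, 26, 14, 34, 33, 45, 12, 43, 20]
Tree (level-order array): [10, None, 24, 15, 35, 14, 20, 26, 45, 12, None, None, None, None, 34, 43, None, None, None, 33]
Rule: A leaf has 0 children.
Per-node child counts:
  node 10: 1 child(ren)
  node 24: 2 child(ren)
  node 15: 2 child(ren)
  node 14: 1 child(ren)
  node 12: 0 child(ren)
  node 20: 0 child(ren)
  node 35: 2 child(ren)
  node 26: 1 child(ren)
  node 34: 1 child(ren)
  node 33: 0 child(ren)
  node 45: 1 child(ren)
  node 43: 0 child(ren)
Matching nodes: [12, 20, 33, 43]
Count of leaf nodes: 4


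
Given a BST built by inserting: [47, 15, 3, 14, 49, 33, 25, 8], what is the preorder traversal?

Tree insertion order: [47, 15, 3, 14, 49, 33, 25, 8]
Tree (level-order array): [47, 15, 49, 3, 33, None, None, None, 14, 25, None, 8]
Preorder traversal: [47, 15, 3, 14, 8, 33, 25, 49]


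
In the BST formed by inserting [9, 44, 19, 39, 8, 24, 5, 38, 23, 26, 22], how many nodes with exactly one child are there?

Tree built from: [9, 44, 19, 39, 8, 24, 5, 38, 23, 26, 22]
Tree (level-order array): [9, 8, 44, 5, None, 19, None, None, None, None, 39, 24, None, 23, 38, 22, None, 26]
Rule: These are nodes with exactly 1 non-null child.
Per-node child counts:
  node 9: 2 child(ren)
  node 8: 1 child(ren)
  node 5: 0 child(ren)
  node 44: 1 child(ren)
  node 19: 1 child(ren)
  node 39: 1 child(ren)
  node 24: 2 child(ren)
  node 23: 1 child(ren)
  node 22: 0 child(ren)
  node 38: 1 child(ren)
  node 26: 0 child(ren)
Matching nodes: [8, 44, 19, 39, 23, 38]
Count of nodes with exactly one child: 6


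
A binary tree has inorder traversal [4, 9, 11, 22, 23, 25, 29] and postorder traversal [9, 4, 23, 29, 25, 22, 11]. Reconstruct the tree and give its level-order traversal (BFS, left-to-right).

Inorder:   [4, 9, 11, 22, 23, 25, 29]
Postorder: [9, 4, 23, 29, 25, 22, 11]
Algorithm: postorder visits root last, so walk postorder right-to-left;
each value is the root of the current inorder slice — split it at that
value, recurse on the right subtree first, then the left.
Recursive splits:
  root=11; inorder splits into left=[4, 9], right=[22, 23, 25, 29]
  root=22; inorder splits into left=[], right=[23, 25, 29]
  root=25; inorder splits into left=[23], right=[29]
  root=29; inorder splits into left=[], right=[]
  root=23; inorder splits into left=[], right=[]
  root=4; inorder splits into left=[], right=[9]
  root=9; inorder splits into left=[], right=[]
Reconstructed level-order: [11, 4, 22, 9, 25, 23, 29]


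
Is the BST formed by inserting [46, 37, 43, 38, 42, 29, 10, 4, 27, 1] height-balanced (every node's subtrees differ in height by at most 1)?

Tree (level-order array): [46, 37, None, 29, 43, 10, None, 38, None, 4, 27, None, 42, 1]
Definition: a tree is height-balanced if, at every node, |h(left) - h(right)| <= 1 (empty subtree has height -1).
Bottom-up per-node check:
  node 1: h_left=-1, h_right=-1, diff=0 [OK], height=0
  node 4: h_left=0, h_right=-1, diff=1 [OK], height=1
  node 27: h_left=-1, h_right=-1, diff=0 [OK], height=0
  node 10: h_left=1, h_right=0, diff=1 [OK], height=2
  node 29: h_left=2, h_right=-1, diff=3 [FAIL (|2--1|=3 > 1)], height=3
  node 42: h_left=-1, h_right=-1, diff=0 [OK], height=0
  node 38: h_left=-1, h_right=0, diff=1 [OK], height=1
  node 43: h_left=1, h_right=-1, diff=2 [FAIL (|1--1|=2 > 1)], height=2
  node 37: h_left=3, h_right=2, diff=1 [OK], height=4
  node 46: h_left=4, h_right=-1, diff=5 [FAIL (|4--1|=5 > 1)], height=5
Node 29 violates the condition: |2 - -1| = 3 > 1.
Result: Not balanced


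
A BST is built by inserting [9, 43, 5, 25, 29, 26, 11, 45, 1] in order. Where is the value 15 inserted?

Starting tree (level order): [9, 5, 43, 1, None, 25, 45, None, None, 11, 29, None, None, None, None, 26]
Insertion path: 9 -> 43 -> 25 -> 11
Result: insert 15 as right child of 11
Final tree (level order): [9, 5, 43, 1, None, 25, 45, None, None, 11, 29, None, None, None, 15, 26]


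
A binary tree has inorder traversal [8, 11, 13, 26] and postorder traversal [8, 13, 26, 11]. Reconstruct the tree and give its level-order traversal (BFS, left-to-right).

Inorder:   [8, 11, 13, 26]
Postorder: [8, 13, 26, 11]
Algorithm: postorder visits root last, so walk postorder right-to-left;
each value is the root of the current inorder slice — split it at that
value, recurse on the right subtree first, then the left.
Recursive splits:
  root=11; inorder splits into left=[8], right=[13, 26]
  root=26; inorder splits into left=[13], right=[]
  root=13; inorder splits into left=[], right=[]
  root=8; inorder splits into left=[], right=[]
Reconstructed level-order: [11, 8, 26, 13]


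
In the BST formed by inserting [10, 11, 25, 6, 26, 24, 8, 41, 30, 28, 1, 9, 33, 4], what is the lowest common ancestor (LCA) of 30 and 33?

Tree insertion order: [10, 11, 25, 6, 26, 24, 8, 41, 30, 28, 1, 9, 33, 4]
Tree (level-order array): [10, 6, 11, 1, 8, None, 25, None, 4, None, 9, 24, 26, None, None, None, None, None, None, None, 41, 30, None, 28, 33]
In a BST, the LCA of p=30, q=33 is the first node v on the
root-to-leaf path with p <= v <= q (go left if both < v, right if both > v).
Walk from root:
  at 10: both 30 and 33 > 10, go right
  at 11: both 30 and 33 > 11, go right
  at 25: both 30 and 33 > 25, go right
  at 26: both 30 and 33 > 26, go right
  at 41: both 30 and 33 < 41, go left
  at 30: 30 <= 30 <= 33, this is the LCA
LCA = 30


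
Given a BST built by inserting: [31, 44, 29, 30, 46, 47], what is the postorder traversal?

Tree insertion order: [31, 44, 29, 30, 46, 47]
Tree (level-order array): [31, 29, 44, None, 30, None, 46, None, None, None, 47]
Postorder traversal: [30, 29, 47, 46, 44, 31]


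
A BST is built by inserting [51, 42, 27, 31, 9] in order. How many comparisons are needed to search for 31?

Search path for 31: 51 -> 42 -> 27 -> 31
Found: True
Comparisons: 4


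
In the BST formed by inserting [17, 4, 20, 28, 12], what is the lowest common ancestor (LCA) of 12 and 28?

Tree insertion order: [17, 4, 20, 28, 12]
Tree (level-order array): [17, 4, 20, None, 12, None, 28]
In a BST, the LCA of p=12, q=28 is the first node v on the
root-to-leaf path with p <= v <= q (go left if both < v, right if both > v).
Walk from root:
  at 17: 12 <= 17 <= 28, this is the LCA
LCA = 17


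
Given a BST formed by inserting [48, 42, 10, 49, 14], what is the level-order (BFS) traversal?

Tree insertion order: [48, 42, 10, 49, 14]
Tree (level-order array): [48, 42, 49, 10, None, None, None, None, 14]
BFS from the root, enqueuing left then right child of each popped node:
  queue [48] -> pop 48, enqueue [42, 49], visited so far: [48]
  queue [42, 49] -> pop 42, enqueue [10], visited so far: [48, 42]
  queue [49, 10] -> pop 49, enqueue [none], visited so far: [48, 42, 49]
  queue [10] -> pop 10, enqueue [14], visited so far: [48, 42, 49, 10]
  queue [14] -> pop 14, enqueue [none], visited so far: [48, 42, 49, 10, 14]
Result: [48, 42, 49, 10, 14]


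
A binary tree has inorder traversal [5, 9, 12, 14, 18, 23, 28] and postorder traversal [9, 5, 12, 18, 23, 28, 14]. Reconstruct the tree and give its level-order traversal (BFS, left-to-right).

Inorder:   [5, 9, 12, 14, 18, 23, 28]
Postorder: [9, 5, 12, 18, 23, 28, 14]
Algorithm: postorder visits root last, so walk postorder right-to-left;
each value is the root of the current inorder slice — split it at that
value, recurse on the right subtree first, then the left.
Recursive splits:
  root=14; inorder splits into left=[5, 9, 12], right=[18, 23, 28]
  root=28; inorder splits into left=[18, 23], right=[]
  root=23; inorder splits into left=[18], right=[]
  root=18; inorder splits into left=[], right=[]
  root=12; inorder splits into left=[5, 9], right=[]
  root=5; inorder splits into left=[], right=[9]
  root=9; inorder splits into left=[], right=[]
Reconstructed level-order: [14, 12, 28, 5, 23, 9, 18]


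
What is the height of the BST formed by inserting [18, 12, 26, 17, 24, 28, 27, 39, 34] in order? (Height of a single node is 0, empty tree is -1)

Insertion order: [18, 12, 26, 17, 24, 28, 27, 39, 34]
Tree (level-order array): [18, 12, 26, None, 17, 24, 28, None, None, None, None, 27, 39, None, None, 34]
Compute height bottom-up (empty subtree = -1):
  height(17) = 1 + max(-1, -1) = 0
  height(12) = 1 + max(-1, 0) = 1
  height(24) = 1 + max(-1, -1) = 0
  height(27) = 1 + max(-1, -1) = 0
  height(34) = 1 + max(-1, -1) = 0
  height(39) = 1 + max(0, -1) = 1
  height(28) = 1 + max(0, 1) = 2
  height(26) = 1 + max(0, 2) = 3
  height(18) = 1 + max(1, 3) = 4
Height = 4


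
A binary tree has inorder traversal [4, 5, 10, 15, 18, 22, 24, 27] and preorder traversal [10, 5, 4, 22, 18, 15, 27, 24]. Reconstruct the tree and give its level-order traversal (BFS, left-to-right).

Inorder:  [4, 5, 10, 15, 18, 22, 24, 27]
Preorder: [10, 5, 4, 22, 18, 15, 27, 24]
Algorithm: preorder visits root first, so consume preorder in order;
for each root, split the current inorder slice at that value into
left-subtree inorder and right-subtree inorder, then recurse.
Recursive splits:
  root=10; inorder splits into left=[4, 5], right=[15, 18, 22, 24, 27]
  root=5; inorder splits into left=[4], right=[]
  root=4; inorder splits into left=[], right=[]
  root=22; inorder splits into left=[15, 18], right=[24, 27]
  root=18; inorder splits into left=[15], right=[]
  root=15; inorder splits into left=[], right=[]
  root=27; inorder splits into left=[24], right=[]
  root=24; inorder splits into left=[], right=[]
Reconstructed level-order: [10, 5, 22, 4, 18, 27, 15, 24]


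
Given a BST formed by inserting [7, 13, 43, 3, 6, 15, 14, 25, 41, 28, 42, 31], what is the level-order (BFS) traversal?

Tree insertion order: [7, 13, 43, 3, 6, 15, 14, 25, 41, 28, 42, 31]
Tree (level-order array): [7, 3, 13, None, 6, None, 43, None, None, 15, None, 14, 25, None, None, None, 41, 28, 42, None, 31]
BFS from the root, enqueuing left then right child of each popped node:
  queue [7] -> pop 7, enqueue [3, 13], visited so far: [7]
  queue [3, 13] -> pop 3, enqueue [6], visited so far: [7, 3]
  queue [13, 6] -> pop 13, enqueue [43], visited so far: [7, 3, 13]
  queue [6, 43] -> pop 6, enqueue [none], visited so far: [7, 3, 13, 6]
  queue [43] -> pop 43, enqueue [15], visited so far: [7, 3, 13, 6, 43]
  queue [15] -> pop 15, enqueue [14, 25], visited so far: [7, 3, 13, 6, 43, 15]
  queue [14, 25] -> pop 14, enqueue [none], visited so far: [7, 3, 13, 6, 43, 15, 14]
  queue [25] -> pop 25, enqueue [41], visited so far: [7, 3, 13, 6, 43, 15, 14, 25]
  queue [41] -> pop 41, enqueue [28, 42], visited so far: [7, 3, 13, 6, 43, 15, 14, 25, 41]
  queue [28, 42] -> pop 28, enqueue [31], visited so far: [7, 3, 13, 6, 43, 15, 14, 25, 41, 28]
  queue [42, 31] -> pop 42, enqueue [none], visited so far: [7, 3, 13, 6, 43, 15, 14, 25, 41, 28, 42]
  queue [31] -> pop 31, enqueue [none], visited so far: [7, 3, 13, 6, 43, 15, 14, 25, 41, 28, 42, 31]
Result: [7, 3, 13, 6, 43, 15, 14, 25, 41, 28, 42, 31]


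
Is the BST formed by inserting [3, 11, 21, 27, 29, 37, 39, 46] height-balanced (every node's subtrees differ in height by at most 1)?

Tree (level-order array): [3, None, 11, None, 21, None, 27, None, 29, None, 37, None, 39, None, 46]
Definition: a tree is height-balanced if, at every node, |h(left) - h(right)| <= 1 (empty subtree has height -1).
Bottom-up per-node check:
  node 46: h_left=-1, h_right=-1, diff=0 [OK], height=0
  node 39: h_left=-1, h_right=0, diff=1 [OK], height=1
  node 37: h_left=-1, h_right=1, diff=2 [FAIL (|-1-1|=2 > 1)], height=2
  node 29: h_left=-1, h_right=2, diff=3 [FAIL (|-1-2|=3 > 1)], height=3
  node 27: h_left=-1, h_right=3, diff=4 [FAIL (|-1-3|=4 > 1)], height=4
  node 21: h_left=-1, h_right=4, diff=5 [FAIL (|-1-4|=5 > 1)], height=5
  node 11: h_left=-1, h_right=5, diff=6 [FAIL (|-1-5|=6 > 1)], height=6
  node 3: h_left=-1, h_right=6, diff=7 [FAIL (|-1-6|=7 > 1)], height=7
Node 37 violates the condition: |-1 - 1| = 2 > 1.
Result: Not balanced


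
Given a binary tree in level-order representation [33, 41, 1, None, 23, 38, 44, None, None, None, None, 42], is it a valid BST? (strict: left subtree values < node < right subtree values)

Level-order array: [33, 41, 1, None, 23, 38, 44, None, None, None, None, 42]
Validate using subtree bounds (lo, hi): at each node, require lo < value < hi,
then recurse left with hi=value and right with lo=value.
Preorder trace (stopping at first violation):
  at node 33 with bounds (-inf, +inf): OK
  at node 41 with bounds (-inf, 33): VIOLATION
Node 41 violates its bound: not (-inf < 41 < 33).
Result: Not a valid BST


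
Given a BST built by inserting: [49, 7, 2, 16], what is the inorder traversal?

Tree insertion order: [49, 7, 2, 16]
Tree (level-order array): [49, 7, None, 2, 16]
Inorder traversal: [2, 7, 16, 49]


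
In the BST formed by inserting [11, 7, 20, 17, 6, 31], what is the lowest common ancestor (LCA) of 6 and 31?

Tree insertion order: [11, 7, 20, 17, 6, 31]
Tree (level-order array): [11, 7, 20, 6, None, 17, 31]
In a BST, the LCA of p=6, q=31 is the first node v on the
root-to-leaf path with p <= v <= q (go left if both < v, right if both > v).
Walk from root:
  at 11: 6 <= 11 <= 31, this is the LCA
LCA = 11


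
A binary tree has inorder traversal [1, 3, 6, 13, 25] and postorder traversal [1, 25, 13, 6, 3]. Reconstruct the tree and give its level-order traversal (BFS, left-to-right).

Inorder:   [1, 3, 6, 13, 25]
Postorder: [1, 25, 13, 6, 3]
Algorithm: postorder visits root last, so walk postorder right-to-left;
each value is the root of the current inorder slice — split it at that
value, recurse on the right subtree first, then the left.
Recursive splits:
  root=3; inorder splits into left=[1], right=[6, 13, 25]
  root=6; inorder splits into left=[], right=[13, 25]
  root=13; inorder splits into left=[], right=[25]
  root=25; inorder splits into left=[], right=[]
  root=1; inorder splits into left=[], right=[]
Reconstructed level-order: [3, 1, 6, 13, 25]


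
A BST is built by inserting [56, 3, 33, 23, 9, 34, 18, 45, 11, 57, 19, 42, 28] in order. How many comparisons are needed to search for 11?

Search path for 11: 56 -> 3 -> 33 -> 23 -> 9 -> 18 -> 11
Found: True
Comparisons: 7


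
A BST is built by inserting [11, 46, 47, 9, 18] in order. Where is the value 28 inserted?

Starting tree (level order): [11, 9, 46, None, None, 18, 47]
Insertion path: 11 -> 46 -> 18
Result: insert 28 as right child of 18
Final tree (level order): [11, 9, 46, None, None, 18, 47, None, 28]


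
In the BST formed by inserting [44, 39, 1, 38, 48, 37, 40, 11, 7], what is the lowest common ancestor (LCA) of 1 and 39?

Tree insertion order: [44, 39, 1, 38, 48, 37, 40, 11, 7]
Tree (level-order array): [44, 39, 48, 1, 40, None, None, None, 38, None, None, 37, None, 11, None, 7]
In a BST, the LCA of p=1, q=39 is the first node v on the
root-to-leaf path with p <= v <= q (go left if both < v, right if both > v).
Walk from root:
  at 44: both 1 and 39 < 44, go left
  at 39: 1 <= 39 <= 39, this is the LCA
LCA = 39


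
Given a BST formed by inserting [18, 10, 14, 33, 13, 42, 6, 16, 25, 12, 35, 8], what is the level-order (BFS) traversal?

Tree insertion order: [18, 10, 14, 33, 13, 42, 6, 16, 25, 12, 35, 8]
Tree (level-order array): [18, 10, 33, 6, 14, 25, 42, None, 8, 13, 16, None, None, 35, None, None, None, 12]
BFS from the root, enqueuing left then right child of each popped node:
  queue [18] -> pop 18, enqueue [10, 33], visited so far: [18]
  queue [10, 33] -> pop 10, enqueue [6, 14], visited so far: [18, 10]
  queue [33, 6, 14] -> pop 33, enqueue [25, 42], visited so far: [18, 10, 33]
  queue [6, 14, 25, 42] -> pop 6, enqueue [8], visited so far: [18, 10, 33, 6]
  queue [14, 25, 42, 8] -> pop 14, enqueue [13, 16], visited so far: [18, 10, 33, 6, 14]
  queue [25, 42, 8, 13, 16] -> pop 25, enqueue [none], visited so far: [18, 10, 33, 6, 14, 25]
  queue [42, 8, 13, 16] -> pop 42, enqueue [35], visited so far: [18, 10, 33, 6, 14, 25, 42]
  queue [8, 13, 16, 35] -> pop 8, enqueue [none], visited so far: [18, 10, 33, 6, 14, 25, 42, 8]
  queue [13, 16, 35] -> pop 13, enqueue [12], visited so far: [18, 10, 33, 6, 14, 25, 42, 8, 13]
  queue [16, 35, 12] -> pop 16, enqueue [none], visited so far: [18, 10, 33, 6, 14, 25, 42, 8, 13, 16]
  queue [35, 12] -> pop 35, enqueue [none], visited so far: [18, 10, 33, 6, 14, 25, 42, 8, 13, 16, 35]
  queue [12] -> pop 12, enqueue [none], visited so far: [18, 10, 33, 6, 14, 25, 42, 8, 13, 16, 35, 12]
Result: [18, 10, 33, 6, 14, 25, 42, 8, 13, 16, 35, 12]


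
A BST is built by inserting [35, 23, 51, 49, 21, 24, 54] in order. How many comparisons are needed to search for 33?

Search path for 33: 35 -> 23 -> 24
Found: False
Comparisons: 3


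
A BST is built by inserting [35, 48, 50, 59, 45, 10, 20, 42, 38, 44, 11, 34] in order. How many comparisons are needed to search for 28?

Search path for 28: 35 -> 10 -> 20 -> 34
Found: False
Comparisons: 4


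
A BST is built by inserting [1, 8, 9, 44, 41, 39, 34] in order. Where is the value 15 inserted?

Starting tree (level order): [1, None, 8, None, 9, None, 44, 41, None, 39, None, 34]
Insertion path: 1 -> 8 -> 9 -> 44 -> 41 -> 39 -> 34
Result: insert 15 as left child of 34
Final tree (level order): [1, None, 8, None, 9, None, 44, 41, None, 39, None, 34, None, 15]


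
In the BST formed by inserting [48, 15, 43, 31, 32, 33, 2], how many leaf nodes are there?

Tree built from: [48, 15, 43, 31, 32, 33, 2]
Tree (level-order array): [48, 15, None, 2, 43, None, None, 31, None, None, 32, None, 33]
Rule: A leaf has 0 children.
Per-node child counts:
  node 48: 1 child(ren)
  node 15: 2 child(ren)
  node 2: 0 child(ren)
  node 43: 1 child(ren)
  node 31: 1 child(ren)
  node 32: 1 child(ren)
  node 33: 0 child(ren)
Matching nodes: [2, 33]
Count of leaf nodes: 2


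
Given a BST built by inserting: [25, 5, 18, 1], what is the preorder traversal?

Tree insertion order: [25, 5, 18, 1]
Tree (level-order array): [25, 5, None, 1, 18]
Preorder traversal: [25, 5, 1, 18]


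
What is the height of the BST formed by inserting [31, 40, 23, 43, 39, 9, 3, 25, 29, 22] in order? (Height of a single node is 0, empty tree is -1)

Insertion order: [31, 40, 23, 43, 39, 9, 3, 25, 29, 22]
Tree (level-order array): [31, 23, 40, 9, 25, 39, 43, 3, 22, None, 29]
Compute height bottom-up (empty subtree = -1):
  height(3) = 1 + max(-1, -1) = 0
  height(22) = 1 + max(-1, -1) = 0
  height(9) = 1 + max(0, 0) = 1
  height(29) = 1 + max(-1, -1) = 0
  height(25) = 1 + max(-1, 0) = 1
  height(23) = 1 + max(1, 1) = 2
  height(39) = 1 + max(-1, -1) = 0
  height(43) = 1 + max(-1, -1) = 0
  height(40) = 1 + max(0, 0) = 1
  height(31) = 1 + max(2, 1) = 3
Height = 3


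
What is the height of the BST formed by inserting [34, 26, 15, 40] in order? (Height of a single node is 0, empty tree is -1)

Insertion order: [34, 26, 15, 40]
Tree (level-order array): [34, 26, 40, 15]
Compute height bottom-up (empty subtree = -1):
  height(15) = 1 + max(-1, -1) = 0
  height(26) = 1 + max(0, -1) = 1
  height(40) = 1 + max(-1, -1) = 0
  height(34) = 1 + max(1, 0) = 2
Height = 2


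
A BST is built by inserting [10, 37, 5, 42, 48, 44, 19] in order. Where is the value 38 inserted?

Starting tree (level order): [10, 5, 37, None, None, 19, 42, None, None, None, 48, 44]
Insertion path: 10 -> 37 -> 42
Result: insert 38 as left child of 42
Final tree (level order): [10, 5, 37, None, None, 19, 42, None, None, 38, 48, None, None, 44]


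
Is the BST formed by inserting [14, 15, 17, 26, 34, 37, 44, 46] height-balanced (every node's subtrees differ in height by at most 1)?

Tree (level-order array): [14, None, 15, None, 17, None, 26, None, 34, None, 37, None, 44, None, 46]
Definition: a tree is height-balanced if, at every node, |h(left) - h(right)| <= 1 (empty subtree has height -1).
Bottom-up per-node check:
  node 46: h_left=-1, h_right=-1, diff=0 [OK], height=0
  node 44: h_left=-1, h_right=0, diff=1 [OK], height=1
  node 37: h_left=-1, h_right=1, diff=2 [FAIL (|-1-1|=2 > 1)], height=2
  node 34: h_left=-1, h_right=2, diff=3 [FAIL (|-1-2|=3 > 1)], height=3
  node 26: h_left=-1, h_right=3, diff=4 [FAIL (|-1-3|=4 > 1)], height=4
  node 17: h_left=-1, h_right=4, diff=5 [FAIL (|-1-4|=5 > 1)], height=5
  node 15: h_left=-1, h_right=5, diff=6 [FAIL (|-1-5|=6 > 1)], height=6
  node 14: h_left=-1, h_right=6, diff=7 [FAIL (|-1-6|=7 > 1)], height=7
Node 37 violates the condition: |-1 - 1| = 2 > 1.
Result: Not balanced


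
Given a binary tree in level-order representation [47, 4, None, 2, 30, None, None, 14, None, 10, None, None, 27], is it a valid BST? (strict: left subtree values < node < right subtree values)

Level-order array: [47, 4, None, 2, 30, None, None, 14, None, 10, None, None, 27]
Validate using subtree bounds (lo, hi): at each node, require lo < value < hi,
then recurse left with hi=value and right with lo=value.
Preorder trace (stopping at first violation):
  at node 47 with bounds (-inf, +inf): OK
  at node 4 with bounds (-inf, 47): OK
  at node 2 with bounds (-inf, 4): OK
  at node 30 with bounds (4, 47): OK
  at node 14 with bounds (4, 30): OK
  at node 10 with bounds (4, 14): OK
  at node 27 with bounds (10, 14): VIOLATION
Node 27 violates its bound: not (10 < 27 < 14).
Result: Not a valid BST


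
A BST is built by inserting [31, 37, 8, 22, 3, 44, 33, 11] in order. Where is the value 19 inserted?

Starting tree (level order): [31, 8, 37, 3, 22, 33, 44, None, None, 11]
Insertion path: 31 -> 8 -> 22 -> 11
Result: insert 19 as right child of 11
Final tree (level order): [31, 8, 37, 3, 22, 33, 44, None, None, 11, None, None, None, None, None, None, 19]


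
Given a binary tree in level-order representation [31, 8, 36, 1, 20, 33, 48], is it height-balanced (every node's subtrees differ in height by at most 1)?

Tree (level-order array): [31, 8, 36, 1, 20, 33, 48]
Definition: a tree is height-balanced if, at every node, |h(left) - h(right)| <= 1 (empty subtree has height -1).
Bottom-up per-node check:
  node 1: h_left=-1, h_right=-1, diff=0 [OK], height=0
  node 20: h_left=-1, h_right=-1, diff=0 [OK], height=0
  node 8: h_left=0, h_right=0, diff=0 [OK], height=1
  node 33: h_left=-1, h_right=-1, diff=0 [OK], height=0
  node 48: h_left=-1, h_right=-1, diff=0 [OK], height=0
  node 36: h_left=0, h_right=0, diff=0 [OK], height=1
  node 31: h_left=1, h_right=1, diff=0 [OK], height=2
All nodes satisfy the balance condition.
Result: Balanced


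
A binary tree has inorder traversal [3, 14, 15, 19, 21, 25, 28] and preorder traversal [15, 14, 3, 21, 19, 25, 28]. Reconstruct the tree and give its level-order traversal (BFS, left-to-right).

Inorder:  [3, 14, 15, 19, 21, 25, 28]
Preorder: [15, 14, 3, 21, 19, 25, 28]
Algorithm: preorder visits root first, so consume preorder in order;
for each root, split the current inorder slice at that value into
left-subtree inorder and right-subtree inorder, then recurse.
Recursive splits:
  root=15; inorder splits into left=[3, 14], right=[19, 21, 25, 28]
  root=14; inorder splits into left=[3], right=[]
  root=3; inorder splits into left=[], right=[]
  root=21; inorder splits into left=[19], right=[25, 28]
  root=19; inorder splits into left=[], right=[]
  root=25; inorder splits into left=[], right=[28]
  root=28; inorder splits into left=[], right=[]
Reconstructed level-order: [15, 14, 21, 3, 19, 25, 28]


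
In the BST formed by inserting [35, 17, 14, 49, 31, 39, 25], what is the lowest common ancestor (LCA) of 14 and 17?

Tree insertion order: [35, 17, 14, 49, 31, 39, 25]
Tree (level-order array): [35, 17, 49, 14, 31, 39, None, None, None, 25]
In a BST, the LCA of p=14, q=17 is the first node v on the
root-to-leaf path with p <= v <= q (go left if both < v, right if both > v).
Walk from root:
  at 35: both 14 and 17 < 35, go left
  at 17: 14 <= 17 <= 17, this is the LCA
LCA = 17


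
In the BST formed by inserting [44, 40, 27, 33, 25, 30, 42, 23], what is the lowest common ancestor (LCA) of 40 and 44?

Tree insertion order: [44, 40, 27, 33, 25, 30, 42, 23]
Tree (level-order array): [44, 40, None, 27, 42, 25, 33, None, None, 23, None, 30]
In a BST, the LCA of p=40, q=44 is the first node v on the
root-to-leaf path with p <= v <= q (go left if both < v, right if both > v).
Walk from root:
  at 44: 40 <= 44 <= 44, this is the LCA
LCA = 44


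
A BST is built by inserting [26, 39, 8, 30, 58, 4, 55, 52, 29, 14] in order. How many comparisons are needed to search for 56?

Search path for 56: 26 -> 39 -> 58 -> 55
Found: False
Comparisons: 4


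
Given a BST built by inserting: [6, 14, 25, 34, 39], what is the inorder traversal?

Tree insertion order: [6, 14, 25, 34, 39]
Tree (level-order array): [6, None, 14, None, 25, None, 34, None, 39]
Inorder traversal: [6, 14, 25, 34, 39]


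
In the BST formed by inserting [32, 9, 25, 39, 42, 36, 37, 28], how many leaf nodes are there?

Tree built from: [32, 9, 25, 39, 42, 36, 37, 28]
Tree (level-order array): [32, 9, 39, None, 25, 36, 42, None, 28, None, 37]
Rule: A leaf has 0 children.
Per-node child counts:
  node 32: 2 child(ren)
  node 9: 1 child(ren)
  node 25: 1 child(ren)
  node 28: 0 child(ren)
  node 39: 2 child(ren)
  node 36: 1 child(ren)
  node 37: 0 child(ren)
  node 42: 0 child(ren)
Matching nodes: [28, 37, 42]
Count of leaf nodes: 3


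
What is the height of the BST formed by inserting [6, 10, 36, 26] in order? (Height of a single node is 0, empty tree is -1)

Insertion order: [6, 10, 36, 26]
Tree (level-order array): [6, None, 10, None, 36, 26]
Compute height bottom-up (empty subtree = -1):
  height(26) = 1 + max(-1, -1) = 0
  height(36) = 1 + max(0, -1) = 1
  height(10) = 1 + max(-1, 1) = 2
  height(6) = 1 + max(-1, 2) = 3
Height = 3


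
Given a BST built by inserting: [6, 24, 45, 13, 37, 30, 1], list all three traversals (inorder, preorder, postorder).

Tree insertion order: [6, 24, 45, 13, 37, 30, 1]
Tree (level-order array): [6, 1, 24, None, None, 13, 45, None, None, 37, None, 30]
Inorder (L, root, R): [1, 6, 13, 24, 30, 37, 45]
Preorder (root, L, R): [6, 1, 24, 13, 45, 37, 30]
Postorder (L, R, root): [1, 13, 30, 37, 45, 24, 6]


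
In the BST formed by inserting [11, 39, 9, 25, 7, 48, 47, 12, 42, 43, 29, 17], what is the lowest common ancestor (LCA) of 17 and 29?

Tree insertion order: [11, 39, 9, 25, 7, 48, 47, 12, 42, 43, 29, 17]
Tree (level-order array): [11, 9, 39, 7, None, 25, 48, None, None, 12, 29, 47, None, None, 17, None, None, 42, None, None, None, None, 43]
In a BST, the LCA of p=17, q=29 is the first node v on the
root-to-leaf path with p <= v <= q (go left if both < v, right if both > v).
Walk from root:
  at 11: both 17 and 29 > 11, go right
  at 39: both 17 and 29 < 39, go left
  at 25: 17 <= 25 <= 29, this is the LCA
LCA = 25


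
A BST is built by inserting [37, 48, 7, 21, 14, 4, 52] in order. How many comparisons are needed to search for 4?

Search path for 4: 37 -> 7 -> 4
Found: True
Comparisons: 3


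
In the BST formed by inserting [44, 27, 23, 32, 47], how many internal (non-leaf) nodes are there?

Tree built from: [44, 27, 23, 32, 47]
Tree (level-order array): [44, 27, 47, 23, 32]
Rule: An internal node has at least one child.
Per-node child counts:
  node 44: 2 child(ren)
  node 27: 2 child(ren)
  node 23: 0 child(ren)
  node 32: 0 child(ren)
  node 47: 0 child(ren)
Matching nodes: [44, 27]
Count of internal (non-leaf) nodes: 2


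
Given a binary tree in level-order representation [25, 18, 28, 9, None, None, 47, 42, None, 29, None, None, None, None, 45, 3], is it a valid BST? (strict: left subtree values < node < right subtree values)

Level-order array: [25, 18, 28, 9, None, None, 47, 42, None, 29, None, None, None, None, 45, 3]
Validate using subtree bounds (lo, hi): at each node, require lo < value < hi,
then recurse left with hi=value and right with lo=value.
Preorder trace (stopping at first violation):
  at node 25 with bounds (-inf, +inf): OK
  at node 18 with bounds (-inf, 25): OK
  at node 9 with bounds (-inf, 18): OK
  at node 42 with bounds (-inf, 9): VIOLATION
Node 42 violates its bound: not (-inf < 42 < 9).
Result: Not a valid BST


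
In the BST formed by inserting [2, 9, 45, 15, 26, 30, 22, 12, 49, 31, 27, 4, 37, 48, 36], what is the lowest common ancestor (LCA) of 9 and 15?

Tree insertion order: [2, 9, 45, 15, 26, 30, 22, 12, 49, 31, 27, 4, 37, 48, 36]
Tree (level-order array): [2, None, 9, 4, 45, None, None, 15, 49, 12, 26, 48, None, None, None, 22, 30, None, None, None, None, 27, 31, None, None, None, 37, 36]
In a BST, the LCA of p=9, q=15 is the first node v on the
root-to-leaf path with p <= v <= q (go left if both < v, right if both > v).
Walk from root:
  at 2: both 9 and 15 > 2, go right
  at 9: 9 <= 9 <= 15, this is the LCA
LCA = 9


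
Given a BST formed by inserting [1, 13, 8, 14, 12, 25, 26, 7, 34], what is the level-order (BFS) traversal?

Tree insertion order: [1, 13, 8, 14, 12, 25, 26, 7, 34]
Tree (level-order array): [1, None, 13, 8, 14, 7, 12, None, 25, None, None, None, None, None, 26, None, 34]
BFS from the root, enqueuing left then right child of each popped node:
  queue [1] -> pop 1, enqueue [13], visited so far: [1]
  queue [13] -> pop 13, enqueue [8, 14], visited so far: [1, 13]
  queue [8, 14] -> pop 8, enqueue [7, 12], visited so far: [1, 13, 8]
  queue [14, 7, 12] -> pop 14, enqueue [25], visited so far: [1, 13, 8, 14]
  queue [7, 12, 25] -> pop 7, enqueue [none], visited so far: [1, 13, 8, 14, 7]
  queue [12, 25] -> pop 12, enqueue [none], visited so far: [1, 13, 8, 14, 7, 12]
  queue [25] -> pop 25, enqueue [26], visited so far: [1, 13, 8, 14, 7, 12, 25]
  queue [26] -> pop 26, enqueue [34], visited so far: [1, 13, 8, 14, 7, 12, 25, 26]
  queue [34] -> pop 34, enqueue [none], visited so far: [1, 13, 8, 14, 7, 12, 25, 26, 34]
Result: [1, 13, 8, 14, 7, 12, 25, 26, 34]


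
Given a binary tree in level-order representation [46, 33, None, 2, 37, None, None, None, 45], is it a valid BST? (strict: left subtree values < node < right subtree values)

Level-order array: [46, 33, None, 2, 37, None, None, None, 45]
Validate using subtree bounds (lo, hi): at each node, require lo < value < hi,
then recurse left with hi=value and right with lo=value.
Preorder trace (stopping at first violation):
  at node 46 with bounds (-inf, +inf): OK
  at node 33 with bounds (-inf, 46): OK
  at node 2 with bounds (-inf, 33): OK
  at node 37 with bounds (33, 46): OK
  at node 45 with bounds (37, 46): OK
No violation found at any node.
Result: Valid BST


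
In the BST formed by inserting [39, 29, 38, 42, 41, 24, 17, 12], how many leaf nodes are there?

Tree built from: [39, 29, 38, 42, 41, 24, 17, 12]
Tree (level-order array): [39, 29, 42, 24, 38, 41, None, 17, None, None, None, None, None, 12]
Rule: A leaf has 0 children.
Per-node child counts:
  node 39: 2 child(ren)
  node 29: 2 child(ren)
  node 24: 1 child(ren)
  node 17: 1 child(ren)
  node 12: 0 child(ren)
  node 38: 0 child(ren)
  node 42: 1 child(ren)
  node 41: 0 child(ren)
Matching nodes: [12, 38, 41]
Count of leaf nodes: 3


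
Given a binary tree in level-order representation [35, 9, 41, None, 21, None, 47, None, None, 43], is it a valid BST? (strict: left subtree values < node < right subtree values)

Level-order array: [35, 9, 41, None, 21, None, 47, None, None, 43]
Validate using subtree bounds (lo, hi): at each node, require lo < value < hi,
then recurse left with hi=value and right with lo=value.
Preorder trace (stopping at first violation):
  at node 35 with bounds (-inf, +inf): OK
  at node 9 with bounds (-inf, 35): OK
  at node 21 with bounds (9, 35): OK
  at node 41 with bounds (35, +inf): OK
  at node 47 with bounds (41, +inf): OK
  at node 43 with bounds (41, 47): OK
No violation found at any node.
Result: Valid BST


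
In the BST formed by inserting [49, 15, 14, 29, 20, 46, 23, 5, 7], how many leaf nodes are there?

Tree built from: [49, 15, 14, 29, 20, 46, 23, 5, 7]
Tree (level-order array): [49, 15, None, 14, 29, 5, None, 20, 46, None, 7, None, 23]
Rule: A leaf has 0 children.
Per-node child counts:
  node 49: 1 child(ren)
  node 15: 2 child(ren)
  node 14: 1 child(ren)
  node 5: 1 child(ren)
  node 7: 0 child(ren)
  node 29: 2 child(ren)
  node 20: 1 child(ren)
  node 23: 0 child(ren)
  node 46: 0 child(ren)
Matching nodes: [7, 23, 46]
Count of leaf nodes: 3


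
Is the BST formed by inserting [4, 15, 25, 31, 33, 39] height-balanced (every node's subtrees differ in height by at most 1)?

Tree (level-order array): [4, None, 15, None, 25, None, 31, None, 33, None, 39]
Definition: a tree is height-balanced if, at every node, |h(left) - h(right)| <= 1 (empty subtree has height -1).
Bottom-up per-node check:
  node 39: h_left=-1, h_right=-1, diff=0 [OK], height=0
  node 33: h_left=-1, h_right=0, diff=1 [OK], height=1
  node 31: h_left=-1, h_right=1, diff=2 [FAIL (|-1-1|=2 > 1)], height=2
  node 25: h_left=-1, h_right=2, diff=3 [FAIL (|-1-2|=3 > 1)], height=3
  node 15: h_left=-1, h_right=3, diff=4 [FAIL (|-1-3|=4 > 1)], height=4
  node 4: h_left=-1, h_right=4, diff=5 [FAIL (|-1-4|=5 > 1)], height=5
Node 31 violates the condition: |-1 - 1| = 2 > 1.
Result: Not balanced


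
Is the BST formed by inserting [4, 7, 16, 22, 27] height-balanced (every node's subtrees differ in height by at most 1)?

Tree (level-order array): [4, None, 7, None, 16, None, 22, None, 27]
Definition: a tree is height-balanced if, at every node, |h(left) - h(right)| <= 1 (empty subtree has height -1).
Bottom-up per-node check:
  node 27: h_left=-1, h_right=-1, diff=0 [OK], height=0
  node 22: h_left=-1, h_right=0, diff=1 [OK], height=1
  node 16: h_left=-1, h_right=1, diff=2 [FAIL (|-1-1|=2 > 1)], height=2
  node 7: h_left=-1, h_right=2, diff=3 [FAIL (|-1-2|=3 > 1)], height=3
  node 4: h_left=-1, h_right=3, diff=4 [FAIL (|-1-3|=4 > 1)], height=4
Node 16 violates the condition: |-1 - 1| = 2 > 1.
Result: Not balanced


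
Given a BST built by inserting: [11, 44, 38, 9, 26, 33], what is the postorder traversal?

Tree insertion order: [11, 44, 38, 9, 26, 33]
Tree (level-order array): [11, 9, 44, None, None, 38, None, 26, None, None, 33]
Postorder traversal: [9, 33, 26, 38, 44, 11]


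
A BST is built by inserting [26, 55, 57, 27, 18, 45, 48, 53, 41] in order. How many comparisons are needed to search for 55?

Search path for 55: 26 -> 55
Found: True
Comparisons: 2


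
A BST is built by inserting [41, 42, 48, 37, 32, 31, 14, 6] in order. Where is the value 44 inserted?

Starting tree (level order): [41, 37, 42, 32, None, None, 48, 31, None, None, None, 14, None, 6]
Insertion path: 41 -> 42 -> 48
Result: insert 44 as left child of 48
Final tree (level order): [41, 37, 42, 32, None, None, 48, 31, None, 44, None, 14, None, None, None, 6]


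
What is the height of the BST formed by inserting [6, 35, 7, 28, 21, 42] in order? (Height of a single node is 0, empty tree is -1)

Insertion order: [6, 35, 7, 28, 21, 42]
Tree (level-order array): [6, None, 35, 7, 42, None, 28, None, None, 21]
Compute height bottom-up (empty subtree = -1):
  height(21) = 1 + max(-1, -1) = 0
  height(28) = 1 + max(0, -1) = 1
  height(7) = 1 + max(-1, 1) = 2
  height(42) = 1 + max(-1, -1) = 0
  height(35) = 1 + max(2, 0) = 3
  height(6) = 1 + max(-1, 3) = 4
Height = 4


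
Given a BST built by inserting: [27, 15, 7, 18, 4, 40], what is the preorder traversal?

Tree insertion order: [27, 15, 7, 18, 4, 40]
Tree (level-order array): [27, 15, 40, 7, 18, None, None, 4]
Preorder traversal: [27, 15, 7, 4, 18, 40]


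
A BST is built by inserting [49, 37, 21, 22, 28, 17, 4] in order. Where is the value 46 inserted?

Starting tree (level order): [49, 37, None, 21, None, 17, 22, 4, None, None, 28]
Insertion path: 49 -> 37
Result: insert 46 as right child of 37
Final tree (level order): [49, 37, None, 21, 46, 17, 22, None, None, 4, None, None, 28]


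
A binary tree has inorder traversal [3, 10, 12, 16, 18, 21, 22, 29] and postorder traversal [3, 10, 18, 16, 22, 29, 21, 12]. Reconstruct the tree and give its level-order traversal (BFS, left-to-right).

Inorder:   [3, 10, 12, 16, 18, 21, 22, 29]
Postorder: [3, 10, 18, 16, 22, 29, 21, 12]
Algorithm: postorder visits root last, so walk postorder right-to-left;
each value is the root of the current inorder slice — split it at that
value, recurse on the right subtree first, then the left.
Recursive splits:
  root=12; inorder splits into left=[3, 10], right=[16, 18, 21, 22, 29]
  root=21; inorder splits into left=[16, 18], right=[22, 29]
  root=29; inorder splits into left=[22], right=[]
  root=22; inorder splits into left=[], right=[]
  root=16; inorder splits into left=[], right=[18]
  root=18; inorder splits into left=[], right=[]
  root=10; inorder splits into left=[3], right=[]
  root=3; inorder splits into left=[], right=[]
Reconstructed level-order: [12, 10, 21, 3, 16, 29, 18, 22]
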